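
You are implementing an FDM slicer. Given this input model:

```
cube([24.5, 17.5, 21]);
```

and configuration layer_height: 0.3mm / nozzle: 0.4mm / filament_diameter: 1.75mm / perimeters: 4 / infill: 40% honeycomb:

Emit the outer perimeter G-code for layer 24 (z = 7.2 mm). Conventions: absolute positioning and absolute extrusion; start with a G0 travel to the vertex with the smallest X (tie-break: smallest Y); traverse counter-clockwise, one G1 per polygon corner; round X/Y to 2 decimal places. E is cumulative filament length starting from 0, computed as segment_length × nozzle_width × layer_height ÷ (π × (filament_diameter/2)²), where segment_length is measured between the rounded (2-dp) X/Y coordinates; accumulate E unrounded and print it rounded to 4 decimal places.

At z = 7.2 mm: the cube is present — its section is the full 24.5×17.5 rectangle. The outline is a single polygon with 4 vertices. Extrusion per mm of travel: 0.4 × 0.3 / (π × 0.875²) = 0.049890. Accumulating E over each segment gives final E = 4.1908.

G0 X0.00 Y0.00 Z7.20
G1 X24.50 Y0.00 E1.2223
G1 X24.50 Y17.50 E2.0954
G1 X0.00 Y17.50 E3.3177
G1 X0.00 Y0.00 E4.1908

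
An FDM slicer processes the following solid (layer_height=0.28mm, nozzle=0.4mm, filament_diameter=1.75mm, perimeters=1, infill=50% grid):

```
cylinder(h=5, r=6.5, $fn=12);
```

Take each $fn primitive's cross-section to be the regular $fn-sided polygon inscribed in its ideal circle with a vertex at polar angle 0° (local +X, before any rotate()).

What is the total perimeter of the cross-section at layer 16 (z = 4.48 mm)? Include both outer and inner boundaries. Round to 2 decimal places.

40.38 mm

At z = 4.48 mm: the r=6.5 cylinder contributes a regular 12-gon of circumradius 6.5 (perimeter = 2·12·6.500·sin(180°/12) = 40.38 mm). Overall, the cross-section is a single solid region. Total boundary length (outer) = 40.38 mm.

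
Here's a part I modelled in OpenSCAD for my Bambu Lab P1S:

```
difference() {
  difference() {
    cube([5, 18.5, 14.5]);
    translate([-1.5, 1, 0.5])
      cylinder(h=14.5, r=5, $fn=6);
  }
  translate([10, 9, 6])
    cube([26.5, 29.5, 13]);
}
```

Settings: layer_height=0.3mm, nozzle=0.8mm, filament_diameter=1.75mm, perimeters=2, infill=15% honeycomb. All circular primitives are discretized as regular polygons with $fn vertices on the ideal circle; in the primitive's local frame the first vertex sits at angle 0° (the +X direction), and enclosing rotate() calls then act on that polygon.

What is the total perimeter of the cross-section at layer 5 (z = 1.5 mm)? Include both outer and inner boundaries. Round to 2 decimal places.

At z = 1.5 mm: the 5×18.5 cube contributes its full rectangle (perimeter 47.00 mm); the r=5 cylinder at (-1.5, 1) gives a regular 6-gon of circumradius 5 (constant along its height) (perimeter = 2·6·5.000·sin(180°/6) = 30.00 mm); Taking the first minus the rest: starting from the 5×18.5 cube, the r=5 cylinder at (-1.5, 1) partially overlaps it — only the 12.95 mm² overlap (of its 64.95 mm²) is removed, clipping the outline — boundary = 45.90 mm; the cube at (10, 9) is not intersected at this z (z outside [6, 19]); Taking the first minus the rest: none of the subtracted shapes is present at this height, so that combined region is unchanged — boundary = 45.90 mm. Overall, the cross-section is a single solid region. Total boundary length (outer) = 45.90 mm.

45.90 mm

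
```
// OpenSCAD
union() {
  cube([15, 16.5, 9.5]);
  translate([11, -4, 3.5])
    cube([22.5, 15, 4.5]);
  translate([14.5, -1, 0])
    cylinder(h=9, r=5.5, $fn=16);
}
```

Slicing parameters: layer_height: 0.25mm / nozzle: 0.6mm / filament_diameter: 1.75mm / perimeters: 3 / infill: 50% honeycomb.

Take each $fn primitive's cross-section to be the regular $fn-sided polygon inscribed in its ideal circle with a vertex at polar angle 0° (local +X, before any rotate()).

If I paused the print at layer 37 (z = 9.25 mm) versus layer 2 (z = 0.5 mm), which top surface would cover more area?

layer 2 (z = 0.5 mm)

Layer 37 (z = 9.25): the 15×16.5 cube contributes its full rectangle (area 247.50 mm²); the cube at (11, -4) does not reach this height (z outside [3.5, 8]); the cylinder at (14.5, -1) does not reach this height (z outside [0, 9]); Taking the union: only the 15×16.5 cube is present, so the union is just that shape — area = 247.50 mm². So its area = 247.50 mm². Layer 2 (z = 0.5): the 15×16.5 cube contributes its full rectangle (area 247.50 mm²); the cube at (11, -4) is absent (z outside [3.5, 8]); the r=5.5 cylinder at (14.5, -1) contributes a regular 16-gon of circumradius 5.5 (area = (16/2)·5.500²·sin(360°/16) = 92.61 mm²); Taking the union: the regions partially overlap — summed areas 340.11 mm² minus the doubly-counted overlap 19.98 mm² gives 320.13 mm² — area = 320.13 mm². So its area = 320.13 mm². Layer 2 is larger (320.13 vs 247.50 mm²).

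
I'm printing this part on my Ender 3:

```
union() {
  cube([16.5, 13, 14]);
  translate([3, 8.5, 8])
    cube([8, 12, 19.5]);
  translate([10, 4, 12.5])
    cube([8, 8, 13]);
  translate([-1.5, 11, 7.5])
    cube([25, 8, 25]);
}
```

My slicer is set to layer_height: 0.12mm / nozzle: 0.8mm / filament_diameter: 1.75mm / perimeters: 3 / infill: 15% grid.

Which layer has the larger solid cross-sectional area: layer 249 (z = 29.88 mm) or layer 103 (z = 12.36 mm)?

Layer 249 (z = 29.88): the cube is absent (z outside [0, 14]); the cube at (3, 8.5) is absent (z outside [8, 27.5]); the cube at (10, 4) does not reach this height (z outside [12.5, 25.5]); the cube at (-1.5, 11) (footprint 25×8) is included at this height (area 200.00 mm²); Combining (union): only the 25×8 cube at (-1.5, 11) is present, so the union is just that shape — area = 200.00 mm². So its area = 200.00 mm². Layer 103 (z = 12.36): the cube is present — its section is the full 16.5×13 rectangle (area 214.50 mm²); the cube at (3, 8.5) is present — its section is the full 8×12 rectangle (area 96.00 mm²); the cube at (10, 4) is absent (z outside [12.5, 25.5]); the cube at (-1.5, 11) is present — its section is the full 25×8 rectangle (area 200.00 mm²); Combining (union): the regions partially overlap — summed areas 510.50 mm² minus the doubly-counted overlap 117.00 mm² gives 393.50 mm² — area = 393.50 mm². So its area = 393.50 mm². Layer 103 is larger (393.50 vs 200.00 mm²).

layer 103 (z = 12.36 mm)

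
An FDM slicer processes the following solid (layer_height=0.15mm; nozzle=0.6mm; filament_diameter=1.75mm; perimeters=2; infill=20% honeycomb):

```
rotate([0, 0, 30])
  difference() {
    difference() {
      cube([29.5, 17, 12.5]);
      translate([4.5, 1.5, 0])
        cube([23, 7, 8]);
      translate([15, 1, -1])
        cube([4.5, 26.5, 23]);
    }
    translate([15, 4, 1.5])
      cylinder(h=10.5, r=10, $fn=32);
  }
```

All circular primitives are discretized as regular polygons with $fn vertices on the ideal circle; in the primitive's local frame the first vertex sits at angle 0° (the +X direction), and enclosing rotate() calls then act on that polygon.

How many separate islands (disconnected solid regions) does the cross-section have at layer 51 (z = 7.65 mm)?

2

At z = 7.65 mm: the cube is present — its section is the full 29.5×17 rectangle; the 23×7 cube at (4.5, 1.5) contributes its full rectangle; the cube at (15, 1) (footprint 4.5×26.5) is included at this height; After the difference (first − rest): starting from the 29.5×17 cube, the 23×7 cube at (4.5, 1.5) lies wholly inside it (removes its full 161.00 mm² and its 60.00 mm outline becomes a hole wall); the 4.5×26.5 cube at (15, 1) partially overlaps it — only the 40.50 mm² overlap (of its 119.25 mm²) is removed, clipping the outline — 1 connected region; the r=10 cylinder at (15, 4) contributes a regular 32-gon of circumradius 10; Taking the first minus the rest: starting from that combined region, the r=10 cylinder at (15, 4) partially overlaps it — only the 72.45 mm² overlap (of its 312.14 mm²) is removed, clipping the outline — 2 connected regions; (whole slice rotated 30° about Z — lengths, areas and connectivity unchanged). Overall, the cross-section has 2 separate islands. Island count = 2.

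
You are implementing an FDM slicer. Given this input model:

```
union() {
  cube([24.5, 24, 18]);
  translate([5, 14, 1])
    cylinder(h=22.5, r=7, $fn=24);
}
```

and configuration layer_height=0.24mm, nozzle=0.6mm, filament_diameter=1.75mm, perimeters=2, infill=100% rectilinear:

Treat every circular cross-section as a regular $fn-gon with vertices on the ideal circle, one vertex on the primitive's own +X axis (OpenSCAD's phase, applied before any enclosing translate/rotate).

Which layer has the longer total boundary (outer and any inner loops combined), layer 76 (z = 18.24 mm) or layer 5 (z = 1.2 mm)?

Layer 76 (z = 18.24): the cube is not intersected at this z (z outside [0, 18]); the r=7 cylinder at (5, 14) contributes a regular 24-gon of circumradius 7 (perimeter = 2·24·7.000·sin(180°/24) = 43.86 mm); Combining (union): only the r=7 cylinder at (5, 14) is present, so the union is just that shape — boundary = 43.86 mm. So its perimeter = 43.86 mm. Layer 5 (z = 1.2): the cube is present — its section is the full 24.5×24 rectangle (perimeter 97.00 mm); the r=7 cylinder at (5, 14) gives a regular 24-gon of circumradius 7 (constant along its height) (perimeter = 2·24·7.000·sin(180°/24) = 43.86 mm); Merging all regions: the regions partially overlap (shared area 139.13 mm²), so the edge portions inside another operand are dropped and the merged outline is re-measured after clipping — boundary = 98.03 mm. So its perimeter = 98.03 mm. Layer 5 is larger (98.03 vs 43.86 mm).

layer 5 (z = 1.2 mm)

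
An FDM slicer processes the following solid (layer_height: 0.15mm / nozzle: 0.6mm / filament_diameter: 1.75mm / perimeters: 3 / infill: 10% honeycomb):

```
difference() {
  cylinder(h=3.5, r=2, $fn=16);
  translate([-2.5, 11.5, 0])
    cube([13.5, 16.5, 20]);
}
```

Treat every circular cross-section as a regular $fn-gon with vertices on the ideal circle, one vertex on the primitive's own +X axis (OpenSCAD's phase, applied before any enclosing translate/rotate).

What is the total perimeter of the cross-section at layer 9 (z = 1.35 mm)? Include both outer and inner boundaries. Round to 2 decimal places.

At z = 1.35 mm: the r=2 cylinder gives a regular 16-gon of circumradius 2 (constant along its height) (perimeter = 2·16·2.000·sin(180°/16) = 12.49 mm); the cube at (-2.5, 11.5) is present — its section is the full 13.5×16.5 rectangle (perimeter 60.00 mm); Taking the first minus the rest: starting from the r=2 cylinder, the 13.5×16.5 cube at (-2.5, 11.5) misses the remaining region (no effect) — boundary = 12.49 mm. Overall, the cross-section is a single solid region. Total boundary length (outer) = 12.49 mm.

12.49 mm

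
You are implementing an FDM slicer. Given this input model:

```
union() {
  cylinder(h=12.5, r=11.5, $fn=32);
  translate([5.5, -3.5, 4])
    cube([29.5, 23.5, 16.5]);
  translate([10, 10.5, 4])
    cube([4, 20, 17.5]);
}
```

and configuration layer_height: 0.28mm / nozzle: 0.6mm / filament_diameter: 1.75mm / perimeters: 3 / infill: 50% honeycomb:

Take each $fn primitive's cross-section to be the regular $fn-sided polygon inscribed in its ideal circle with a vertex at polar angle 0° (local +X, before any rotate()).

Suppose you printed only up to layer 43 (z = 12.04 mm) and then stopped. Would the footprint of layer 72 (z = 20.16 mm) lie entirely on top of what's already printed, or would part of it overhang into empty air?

entirely on top

Compare the two slices. At z = 12.04: the r=11.5 cylinder gives a regular 32-gon of circumradius 11.5 (constant along its height) (area = (32/2)·11.500²·sin(360°/32) = 412.81 mm²); the cube at (5.5, -3.5) is present — its section is the full 29.5×23.5 rectangle (area 693.25 mm²); the cube at (10, 10.5) is present — its section is the full 4×20 rectangle (area 80.00 mm²); Taking the union: the regions partially overlap — summed areas 1186.06 mm² minus the doubly-counted overlap 100.90 mm² gives 1085.16 mm² — area = 1085.16 mm². At z = 20.16: the cylinder does not reach this height (z outside [0, 12.5]); the cube at (5.5, -3.5) is present — its section is the full 29.5×23.5 rectangle (area 693.25 mm²); the cube at (10, 10.5) is present — its section is the full 4×20 rectangle (area 80.00 mm²); Combining (union): the regions partially overlap — summed areas 773.25 mm² minus the doubly-counted overlap 38.00 mm² gives 735.25 mm² — area = 735.25 mm². Checking containment: the cross-section at z = 20.16 is a subset of the cross-section at z = 12.04.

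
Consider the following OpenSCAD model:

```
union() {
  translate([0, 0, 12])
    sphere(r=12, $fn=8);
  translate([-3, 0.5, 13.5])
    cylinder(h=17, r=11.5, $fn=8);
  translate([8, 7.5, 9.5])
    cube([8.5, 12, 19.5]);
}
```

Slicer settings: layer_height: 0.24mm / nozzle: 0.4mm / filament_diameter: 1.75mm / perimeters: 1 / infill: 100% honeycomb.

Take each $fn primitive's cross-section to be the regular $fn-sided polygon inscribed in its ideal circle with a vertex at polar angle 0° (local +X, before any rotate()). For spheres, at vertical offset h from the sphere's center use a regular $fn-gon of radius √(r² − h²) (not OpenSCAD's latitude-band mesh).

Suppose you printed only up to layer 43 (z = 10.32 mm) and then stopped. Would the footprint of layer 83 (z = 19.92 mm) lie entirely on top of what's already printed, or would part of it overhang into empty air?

Compare the two slices. At z = 10.32: the r=12 sphere contributes a regular 8-gon of circumradius √(12²−1.68²) = 11.882 (area = (8/2)·11.882²·sin(360°/8) = 399.31 mm²); the cylinder at (-3, 0.5) is absent (z outside [13.5, 30.5]); the cube at (8, 7.5) is present — its section is the full 8.5×12 rectangle (area 102.00 mm²); Combining (union): the regions partially overlap — summed areas 501.31 mm² minus the doubly-counted overlap 0.56 mm² gives 500.75 mm² — area = 500.75 mm². At z = 19.92: the r=12 sphere slices to a regular 8-gon of circumradius 9.015 (√(r²−h²) with h=7.92 from center) (area = (8/2)·9.015²·sin(360°/8) = 229.88 mm²); the r=11.5 cylinder at (-3, 0.5) contributes a regular 8-gon of circumradius 11.5 (area = (8/2)·11.500²·sin(360°/8) = 374.06 mm²); the 8.5×12 cube at (8, 7.5) contributes its full rectangle (area 102.00 mm²); Combining (union): the regions partially overlap — summed areas 705.94 mm² minus the doubly-counted overlap 223.05 mm² gives 482.89 mm² — area = 482.89 mm². Checking containment: at z = 19.92 the cross-section extends beyond the z = 10.32 cross-section by about 56.13 mm².

part overhangs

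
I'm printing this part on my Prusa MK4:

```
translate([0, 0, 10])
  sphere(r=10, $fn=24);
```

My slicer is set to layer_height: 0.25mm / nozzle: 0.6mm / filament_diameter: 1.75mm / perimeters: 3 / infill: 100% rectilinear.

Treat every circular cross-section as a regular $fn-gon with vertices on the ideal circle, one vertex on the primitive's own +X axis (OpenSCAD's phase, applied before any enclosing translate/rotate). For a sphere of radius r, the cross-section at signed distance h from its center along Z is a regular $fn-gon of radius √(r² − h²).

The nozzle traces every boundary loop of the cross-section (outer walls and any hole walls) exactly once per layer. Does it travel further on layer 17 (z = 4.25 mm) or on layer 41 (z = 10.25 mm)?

Layer 17 (z = 4.25): the sphere: section is a regular 24-gon, circumradius = √(r²−h²) = √(10²−5.75²) = 8.182 (perimeter = 2·24·8.182·sin(180°/24) = 51.26 mm). So its perimeter = 51.26 mm. Layer 41 (z = 10.25): the r=10 sphere contributes a regular 24-gon of circumradius √(10²−0.25²) = 9.997 (perimeter = 2·24·9.997·sin(180°/24) = 62.63 mm). So its perimeter = 62.63 mm. Layer 41 is larger (62.63 vs 51.26 mm).

layer 41 (z = 10.25 mm)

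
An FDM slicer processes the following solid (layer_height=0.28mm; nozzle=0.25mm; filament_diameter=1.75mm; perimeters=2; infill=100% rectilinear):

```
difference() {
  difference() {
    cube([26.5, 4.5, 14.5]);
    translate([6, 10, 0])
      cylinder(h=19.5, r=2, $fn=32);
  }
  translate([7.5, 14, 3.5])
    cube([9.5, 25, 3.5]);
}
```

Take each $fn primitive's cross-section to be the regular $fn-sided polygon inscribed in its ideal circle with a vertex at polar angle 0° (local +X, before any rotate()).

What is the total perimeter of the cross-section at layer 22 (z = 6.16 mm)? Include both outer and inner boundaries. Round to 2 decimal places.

At z = 6.16 mm: the cube (footprint 26.5×4.5) is included at this height (perimeter 62.00 mm); the cylinder at (6, 10): section is a regular 32-gon, circumradius r=2 (perimeter = 2·32·2.000·sin(180°/32) = 12.55 mm); Subtracting the remaining from the first: starting from the 26.5×4.5 cube, the r=2 cylinder at (6, 10) misses the remaining region (no effect) — boundary = 62.00 mm; the cube at (7.5, 14) is present — its section is the full 9.5×25 rectangle (perimeter 69.00 mm); Taking the first minus the rest: starting from the result so far, the 9.5×25 cube at (7.5, 14) misses the remaining region (no effect) — boundary = 62.00 mm. Overall, the cross-section is a single solid region. Total boundary length (outer) = 62.00 mm.

62.00 mm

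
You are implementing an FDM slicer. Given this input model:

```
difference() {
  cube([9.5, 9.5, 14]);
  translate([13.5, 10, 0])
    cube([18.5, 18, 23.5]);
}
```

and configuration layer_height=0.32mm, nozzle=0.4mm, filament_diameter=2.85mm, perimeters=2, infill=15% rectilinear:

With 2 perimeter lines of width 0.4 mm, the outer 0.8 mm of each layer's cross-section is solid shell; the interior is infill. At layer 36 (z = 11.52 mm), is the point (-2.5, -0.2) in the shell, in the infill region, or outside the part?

outside

At z = 11.52 mm: the 9.5×9.5 cube contributes its full rectangle; the cube at (13.5, 10) (footprint 18.5×18) is included at this height; Taking the first minus the rest: starting from the 9.5×9.5 cube, the 18.5×18 cube at (13.5, 10) misses the remaining region (no effect) — 1 connected region. Overall, the cross-section is a single solid region. The nearest boundary edge runs (9.50, 0.00)→(0.00, 0.00); distance from the point to it = 2.51 mm. The point is not inside any of the regions above, so it lies outside the cross-section (2.51 mm from the nearest boundary).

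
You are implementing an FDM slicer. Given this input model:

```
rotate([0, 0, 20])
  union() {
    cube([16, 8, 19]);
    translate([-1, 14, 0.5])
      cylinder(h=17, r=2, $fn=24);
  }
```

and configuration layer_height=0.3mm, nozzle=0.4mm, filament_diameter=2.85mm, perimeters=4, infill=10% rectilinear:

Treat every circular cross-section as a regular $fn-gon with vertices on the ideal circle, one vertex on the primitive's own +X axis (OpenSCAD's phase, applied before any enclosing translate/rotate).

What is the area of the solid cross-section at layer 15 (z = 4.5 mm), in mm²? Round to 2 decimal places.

At z = 4.5 mm: the 16×8 cube contributes its full rectangle (area 128.00 mm²); the r=2 cylinder at (-1, 14) gives a regular 24-gon of circumradius 2 (constant along its height) (area = (24/2)·2.000²·sin(360°/24) = 12.42 mm²); Taking the union: the 2 present regions are separate (no shared area or edge), so areas and boundary lengths simply add and each stays a separate island — area = 140.42 mm²; (rotated 20° about Z; rotation is an isometry so areas/perimeters/island counts are preserved). Overall, the cross-section has 2 separate islands. Net area = 140.42 mm².

140.42 mm²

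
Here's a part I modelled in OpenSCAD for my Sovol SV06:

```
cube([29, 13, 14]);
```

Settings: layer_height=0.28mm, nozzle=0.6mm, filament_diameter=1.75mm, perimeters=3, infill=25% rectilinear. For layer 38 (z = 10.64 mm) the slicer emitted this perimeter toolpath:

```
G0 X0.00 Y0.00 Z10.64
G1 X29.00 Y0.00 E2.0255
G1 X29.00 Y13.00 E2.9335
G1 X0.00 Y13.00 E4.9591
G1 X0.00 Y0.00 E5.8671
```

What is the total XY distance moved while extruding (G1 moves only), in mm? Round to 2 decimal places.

Sum the Euclidean lengths of each G1 segment: total = 84.00 mm.

84.00 mm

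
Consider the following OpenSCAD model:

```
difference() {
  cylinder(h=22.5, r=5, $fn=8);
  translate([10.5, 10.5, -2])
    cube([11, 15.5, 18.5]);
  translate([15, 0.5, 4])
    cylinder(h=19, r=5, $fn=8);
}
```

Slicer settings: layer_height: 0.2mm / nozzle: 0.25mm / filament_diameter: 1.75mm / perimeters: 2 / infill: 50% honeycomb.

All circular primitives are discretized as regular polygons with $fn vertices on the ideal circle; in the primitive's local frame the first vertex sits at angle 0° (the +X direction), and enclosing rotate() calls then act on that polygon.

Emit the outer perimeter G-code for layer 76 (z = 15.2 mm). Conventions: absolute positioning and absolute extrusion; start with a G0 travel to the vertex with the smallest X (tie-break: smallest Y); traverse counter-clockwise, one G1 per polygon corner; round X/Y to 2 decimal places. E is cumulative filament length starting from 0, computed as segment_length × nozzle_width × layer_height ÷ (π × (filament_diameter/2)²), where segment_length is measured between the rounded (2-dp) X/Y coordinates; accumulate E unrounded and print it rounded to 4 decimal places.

At z = 15.2 mm: the r=5 cylinder gives a regular 8-gon of circumradius 5 (constant along its height); the cube at (10.5, 10.5) is present — its section is the full 11×15.5 rectangle; the r=5 cylinder at (15, 0.5) contributes a regular 8-gon of circumradius 5; Subtracting the remaining from the first: starting from the r=5 cylinder, the 11×15.5 cube at (10.5, 10.5) misses the remaining region (no effect); the r=5 cylinder at (15, 0.5) misses the remaining region (no effect) — 1 connected region. The outline is a single polygon with 8 vertices. Extrusion per mm of travel: 0.25 × 0.2 / (π × 0.875²) = 0.020788. Accumulating E over each segment gives final E = 0.6368.

G0 X-5.00 Y0.00 Z15.20
G1 X-3.54 Y-3.54 E0.0796
G1 X0.00 Y-5.00 E0.1592
G1 X3.54 Y-3.54 E0.2388
G1 X5.00 Y0.00 E0.3184
G1 X3.54 Y3.54 E0.3980
G1 X0.00 Y5.00 E0.4776
G1 X-3.54 Y3.54 E0.5572
G1 X-5.00 Y0.00 E0.6368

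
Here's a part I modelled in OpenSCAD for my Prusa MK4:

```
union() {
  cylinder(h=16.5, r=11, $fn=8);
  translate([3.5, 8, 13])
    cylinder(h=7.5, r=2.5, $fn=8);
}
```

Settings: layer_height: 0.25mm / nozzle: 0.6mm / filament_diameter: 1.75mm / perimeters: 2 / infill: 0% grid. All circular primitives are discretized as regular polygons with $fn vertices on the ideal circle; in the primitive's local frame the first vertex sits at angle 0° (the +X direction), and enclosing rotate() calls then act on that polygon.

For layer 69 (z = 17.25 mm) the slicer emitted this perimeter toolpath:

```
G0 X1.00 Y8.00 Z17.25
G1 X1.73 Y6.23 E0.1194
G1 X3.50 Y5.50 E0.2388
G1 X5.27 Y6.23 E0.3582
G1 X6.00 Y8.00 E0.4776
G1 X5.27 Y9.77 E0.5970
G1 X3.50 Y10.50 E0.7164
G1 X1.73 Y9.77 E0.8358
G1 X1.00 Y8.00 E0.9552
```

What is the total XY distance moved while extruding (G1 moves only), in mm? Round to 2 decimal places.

Sum the Euclidean lengths of each G1 segment: total = 15.32 mm.

15.32 mm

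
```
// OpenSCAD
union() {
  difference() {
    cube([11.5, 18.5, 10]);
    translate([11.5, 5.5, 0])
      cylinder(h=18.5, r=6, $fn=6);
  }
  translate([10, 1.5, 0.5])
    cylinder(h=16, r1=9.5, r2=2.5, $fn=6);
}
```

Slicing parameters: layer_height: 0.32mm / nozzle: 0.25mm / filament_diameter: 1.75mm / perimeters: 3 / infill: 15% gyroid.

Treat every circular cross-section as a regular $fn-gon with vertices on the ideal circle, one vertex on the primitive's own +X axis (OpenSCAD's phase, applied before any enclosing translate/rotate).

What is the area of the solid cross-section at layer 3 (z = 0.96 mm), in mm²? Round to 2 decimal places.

349.80 mm²

At z = 0.96 mm: the cube (footprint 11.5×18.5) is included at this height (area 212.75 mm²); the r=6 cylinder at (11.5, 5.5) contributes a regular 6-gon of circumradius 6 (area = (6/2)·6.000²·sin(360°/6) = 93.53 mm²); Taking the first minus the rest: starting from the 11.5×18.5 cube (212.75 mm²), the r=6 cylinder at (11.5, 5.5) partially overlaps it — only the 46.77 mm² overlap (of its 93.53 mm²) is removed, clipping the outline — area = 165.98 mm²; the cone at (10, 1.5): at t=0.029 of its height the radius interpolates to r₁+(r₂−r₁)t = 9.299, giving a regular 6-gon of that circumradius (area = (6/2)·9.299²·sin(360°/6) = 224.65 mm²); Combining (union): the regions partially overlap — summed areas 390.63 mm² minus the doubly-counted overlap 40.83 mm² gives 349.80 mm² — area = 349.80 mm². Overall, the cross-section is a single solid region. Net area = 349.80 mm².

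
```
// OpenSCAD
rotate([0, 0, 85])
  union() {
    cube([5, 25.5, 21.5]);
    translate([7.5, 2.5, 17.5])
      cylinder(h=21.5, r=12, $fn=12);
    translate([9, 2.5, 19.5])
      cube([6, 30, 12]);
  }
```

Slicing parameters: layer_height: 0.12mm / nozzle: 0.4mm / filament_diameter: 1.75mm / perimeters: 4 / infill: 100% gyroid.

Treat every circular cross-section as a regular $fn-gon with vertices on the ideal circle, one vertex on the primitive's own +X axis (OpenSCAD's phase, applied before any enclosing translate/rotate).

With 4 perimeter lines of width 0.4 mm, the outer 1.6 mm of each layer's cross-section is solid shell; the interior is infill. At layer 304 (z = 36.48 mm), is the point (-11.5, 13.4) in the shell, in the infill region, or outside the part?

At z = 36.48 mm: the cube is absent (z outside [0, 21.5]); the cylinder at (7.5, 2.5): section is a regular 12-gon, circumradius r=12; the cube at (9, 2.5) does not reach this height (z outside [19.5, 31.5]); Combining (union): only the r=12 cylinder at (7.5, 2.5) is present, so the union is just that shape — 1 connected region; (rotated 85° about Z; rotation is an isometry so areas/perimeters/island counts are preserved). Overall, the cross-section is a single solid region. Undo the 85° rotation: the query point maps to (12.347, 12.624) in the un-rotated model frame. The nearest boundary edge runs (13.50, 12.89)→(7.50, 14.50); distance from the point to it = 0.56 mm. The point is inside the cross-section, 0.56 mm from the nearest boundary — within the 1.6 mm shell band (4 × 0.4).

shell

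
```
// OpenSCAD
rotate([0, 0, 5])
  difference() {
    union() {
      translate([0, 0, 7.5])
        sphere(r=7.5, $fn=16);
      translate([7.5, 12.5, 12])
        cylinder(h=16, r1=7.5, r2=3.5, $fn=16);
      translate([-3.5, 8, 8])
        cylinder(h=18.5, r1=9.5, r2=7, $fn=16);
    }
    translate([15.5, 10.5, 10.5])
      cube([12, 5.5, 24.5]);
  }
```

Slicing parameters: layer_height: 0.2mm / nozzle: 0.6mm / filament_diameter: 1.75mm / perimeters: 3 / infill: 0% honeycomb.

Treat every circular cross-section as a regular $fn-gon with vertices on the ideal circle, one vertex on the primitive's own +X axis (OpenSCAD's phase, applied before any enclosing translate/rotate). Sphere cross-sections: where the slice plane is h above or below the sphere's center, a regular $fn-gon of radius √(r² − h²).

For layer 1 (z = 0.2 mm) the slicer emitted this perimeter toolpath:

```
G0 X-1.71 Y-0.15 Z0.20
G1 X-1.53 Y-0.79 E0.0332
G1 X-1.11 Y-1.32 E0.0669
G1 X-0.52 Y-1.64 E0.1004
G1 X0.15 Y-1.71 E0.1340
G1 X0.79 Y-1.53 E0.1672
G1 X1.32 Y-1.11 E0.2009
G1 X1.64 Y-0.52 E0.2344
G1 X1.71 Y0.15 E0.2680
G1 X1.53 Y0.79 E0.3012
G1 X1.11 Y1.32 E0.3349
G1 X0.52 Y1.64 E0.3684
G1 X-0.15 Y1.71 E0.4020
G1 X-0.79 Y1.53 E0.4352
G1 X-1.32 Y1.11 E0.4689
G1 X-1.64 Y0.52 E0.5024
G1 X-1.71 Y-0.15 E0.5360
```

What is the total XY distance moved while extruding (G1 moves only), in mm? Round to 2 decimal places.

10.74 mm

Sum the Euclidean lengths of each G1 segment: total = 10.74 mm.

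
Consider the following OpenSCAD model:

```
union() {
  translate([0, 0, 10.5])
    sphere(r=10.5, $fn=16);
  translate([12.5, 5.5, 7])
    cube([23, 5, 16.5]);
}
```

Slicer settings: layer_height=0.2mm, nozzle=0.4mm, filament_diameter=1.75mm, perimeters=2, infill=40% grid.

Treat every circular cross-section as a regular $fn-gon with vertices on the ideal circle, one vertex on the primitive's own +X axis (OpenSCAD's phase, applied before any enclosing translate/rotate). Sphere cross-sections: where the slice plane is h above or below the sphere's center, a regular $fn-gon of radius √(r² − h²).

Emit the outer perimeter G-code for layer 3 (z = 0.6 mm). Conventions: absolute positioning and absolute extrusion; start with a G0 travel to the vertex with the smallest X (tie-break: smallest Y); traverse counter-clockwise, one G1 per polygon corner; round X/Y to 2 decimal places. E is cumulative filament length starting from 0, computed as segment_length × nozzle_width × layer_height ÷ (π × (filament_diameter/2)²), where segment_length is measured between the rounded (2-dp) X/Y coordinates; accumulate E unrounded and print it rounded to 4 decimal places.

At z = 0.6 mm: the sphere: section is a regular 16-gon, circumradius = √(r²−h²) = √(10.5²−9.9²) = 3.499; the cube at (12.5, 5.5) is not intersected at this z (z outside [7, 23.5]); Merging all regions: only the r=10.5 sphere is present, so the union is just that shape — 1 connected region. The outline is a single polygon with 16 vertices. Extrusion per mm of travel: 0.4 × 0.2 / (π × 0.875²) = 0.033260. Accumulating E over each segment gives final E = 0.7261.

G0 X-3.50 Y0.00 Z0.60
G1 X-3.23 Y-1.34 E0.0455
G1 X-2.47 Y-2.47 E0.0908
G1 X-1.34 Y-3.23 E0.1361
G1 X0.00 Y-3.50 E0.1815
G1 X1.34 Y-3.23 E0.2270
G1 X2.47 Y-2.47 E0.2723
G1 X3.23 Y-1.34 E0.3176
G1 X3.50 Y0.00 E0.3630
G1 X3.23 Y1.34 E0.4085
G1 X2.47 Y2.47 E0.4538
G1 X1.34 Y3.23 E0.4991
G1 X0.00 Y3.50 E0.5445
G1 X-1.34 Y3.23 E0.5900
G1 X-2.47 Y2.47 E0.6353
G1 X-3.23 Y1.34 E0.6806
G1 X-3.50 Y0.00 E0.7261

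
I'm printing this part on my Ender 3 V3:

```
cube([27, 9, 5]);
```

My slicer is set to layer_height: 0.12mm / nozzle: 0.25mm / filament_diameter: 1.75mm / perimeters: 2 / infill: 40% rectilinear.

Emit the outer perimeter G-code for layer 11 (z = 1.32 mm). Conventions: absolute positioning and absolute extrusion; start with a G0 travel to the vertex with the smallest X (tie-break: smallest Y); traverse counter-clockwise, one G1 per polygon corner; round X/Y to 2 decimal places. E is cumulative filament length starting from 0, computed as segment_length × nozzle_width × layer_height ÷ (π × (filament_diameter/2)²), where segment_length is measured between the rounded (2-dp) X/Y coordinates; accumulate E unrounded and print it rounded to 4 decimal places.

At z = 1.32 mm: the cube (footprint 27×9) is included at this height. The outline is a single polygon with 4 vertices. Extrusion per mm of travel: 0.25 × 0.12 / (π × 0.875²) = 0.012473. Accumulating E over each segment gives final E = 0.8980.

G0 X0.00 Y0.00 Z1.32
G1 X27.00 Y0.00 E0.3368
G1 X27.00 Y9.00 E0.4490
G1 X0.00 Y9.00 E0.7858
G1 X0.00 Y0.00 E0.8980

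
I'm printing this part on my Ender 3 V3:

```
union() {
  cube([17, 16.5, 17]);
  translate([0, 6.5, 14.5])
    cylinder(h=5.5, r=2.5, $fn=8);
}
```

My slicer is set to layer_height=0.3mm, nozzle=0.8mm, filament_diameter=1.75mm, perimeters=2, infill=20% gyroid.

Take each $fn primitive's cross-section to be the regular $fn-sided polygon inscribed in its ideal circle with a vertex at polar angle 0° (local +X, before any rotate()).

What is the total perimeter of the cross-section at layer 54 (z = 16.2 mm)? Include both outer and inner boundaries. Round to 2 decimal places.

69.65 mm

At z = 16.2 mm: the cube (footprint 17×16.5) is included at this height (perimeter 67.00 mm); the cylinder at (0, 6.5): section is a regular 8-gon, circumradius r=2.5 (perimeter = 2·8·2.500·sin(180°/8) = 15.31 mm); Taking the union: the regions partially overlap (shared area 8.84 mm²), so the edge portions inside another operand are dropped and the merged outline is re-measured after clipping — boundary = 69.65 mm. Overall, the cross-section is a single solid region. Total boundary length (outer) = 69.65 mm.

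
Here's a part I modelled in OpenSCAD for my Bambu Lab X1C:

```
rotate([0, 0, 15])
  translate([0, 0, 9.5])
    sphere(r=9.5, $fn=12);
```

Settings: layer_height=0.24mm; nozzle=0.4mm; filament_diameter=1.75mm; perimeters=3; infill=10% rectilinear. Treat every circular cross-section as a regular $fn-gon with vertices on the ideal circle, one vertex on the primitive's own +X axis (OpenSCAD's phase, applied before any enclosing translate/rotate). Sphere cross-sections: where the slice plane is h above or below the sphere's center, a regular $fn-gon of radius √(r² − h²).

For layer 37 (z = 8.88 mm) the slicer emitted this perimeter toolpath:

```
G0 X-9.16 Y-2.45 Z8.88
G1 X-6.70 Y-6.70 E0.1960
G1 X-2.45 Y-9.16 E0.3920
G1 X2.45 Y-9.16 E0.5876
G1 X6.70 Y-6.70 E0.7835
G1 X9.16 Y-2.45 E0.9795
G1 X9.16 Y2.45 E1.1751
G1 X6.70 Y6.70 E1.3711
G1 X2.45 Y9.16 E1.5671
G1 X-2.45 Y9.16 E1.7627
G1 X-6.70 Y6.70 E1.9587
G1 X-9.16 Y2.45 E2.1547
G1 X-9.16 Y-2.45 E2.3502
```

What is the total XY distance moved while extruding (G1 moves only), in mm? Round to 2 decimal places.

Sum the Euclidean lengths of each G1 segment: total = 58.88 mm.

58.88 mm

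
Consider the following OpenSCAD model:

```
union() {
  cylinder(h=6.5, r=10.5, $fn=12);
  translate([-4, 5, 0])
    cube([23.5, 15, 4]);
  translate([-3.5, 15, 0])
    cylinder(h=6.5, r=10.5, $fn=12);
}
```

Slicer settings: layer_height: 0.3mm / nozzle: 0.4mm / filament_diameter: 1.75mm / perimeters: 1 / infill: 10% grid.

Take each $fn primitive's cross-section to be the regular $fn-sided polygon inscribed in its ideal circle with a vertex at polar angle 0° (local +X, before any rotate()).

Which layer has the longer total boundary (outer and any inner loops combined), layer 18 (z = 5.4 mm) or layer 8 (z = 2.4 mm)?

Layer 18 (z = 5.4): the r=10.5 cylinder gives a regular 12-gon of circumradius 10.5 (constant along its height) (perimeter = 2·12·10.500·sin(180°/12) = 65.22 mm); the cube at (-4, 5) is not intersected at this z (z outside [0, 4]); the r=10.5 cylinder at (-3.5, 15) contributes a regular 12-gon of circumradius 10.5 (perimeter = 2·12·10.500·sin(180°/12) = 65.22 mm); Merging all regions: the regions partially overlap (shared area 47.21 mm²), so the edge portions inside another operand are dropped and the merged outline is re-measured after clipping — boundary = 100.02 mm. So its perimeter = 100.02 mm. Layer 8 (z = 2.4): the r=10.5 cylinder contributes a regular 12-gon of circumradius 10.5 (perimeter = 2·12·10.500·sin(180°/12) = 65.22 mm); the 23.5×15 cube at (-4, 5) contributes its full rectangle (perimeter 77.00 mm); the cylinder at (-3.5, 15): section is a regular 12-gon, circumradius r=10.5 (perimeter = 2·12·10.500·sin(180°/12) = 65.22 mm); Combining (union): the regions partially overlap (shared area 205.23 mm²), so the edge portions inside another operand are dropped and the merged outline is re-measured after clipping — boundary = 121.80 mm. So its perimeter = 121.80 mm. Layer 8 is larger (121.80 vs 100.02 mm).

layer 8 (z = 2.4 mm)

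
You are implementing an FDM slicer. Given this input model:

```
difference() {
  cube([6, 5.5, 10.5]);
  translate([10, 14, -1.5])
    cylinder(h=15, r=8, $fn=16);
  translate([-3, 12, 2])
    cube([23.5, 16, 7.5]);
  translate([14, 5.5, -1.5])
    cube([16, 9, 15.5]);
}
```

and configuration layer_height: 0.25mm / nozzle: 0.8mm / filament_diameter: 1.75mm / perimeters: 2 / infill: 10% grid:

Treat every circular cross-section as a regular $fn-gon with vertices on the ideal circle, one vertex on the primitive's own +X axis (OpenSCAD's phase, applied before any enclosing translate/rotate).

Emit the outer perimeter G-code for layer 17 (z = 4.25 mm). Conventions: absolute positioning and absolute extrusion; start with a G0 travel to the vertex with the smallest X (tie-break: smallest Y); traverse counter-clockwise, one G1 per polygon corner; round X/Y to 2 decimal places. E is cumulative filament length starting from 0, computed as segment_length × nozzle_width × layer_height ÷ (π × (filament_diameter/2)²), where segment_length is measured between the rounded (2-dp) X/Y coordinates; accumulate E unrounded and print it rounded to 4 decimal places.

G0 X0.00 Y0.00 Z4.25
G1 X6.00 Y0.00 E0.4989
G1 X6.00 Y5.50 E0.9562
G1 X0.00 Y5.50 E1.4551
G1 X0.00 Y0.00 E1.9125

At z = 4.25 mm: the cube is present — its section is the full 6×5.5 rectangle; the cylinder at (10, 14): section is a regular 16-gon, circumradius r=8; the 23.5×16 cube at (-3, 12) contributes its full rectangle; the cube at (14, 5.5) (footprint 16×9) is included at this height; Subtracting the remaining from the first: starting from the 6×5.5 cube, the r=8 cylinder at (10, 14) misses the remaining region (no effect); the 23.5×16 cube at (-3, 12) misses the remaining region (no effect); the 16×9 cube at (14, 5.5) misses the remaining region (no effect) — 1 connected region. The outline is a single polygon with 4 vertices. Extrusion per mm of travel: 0.8 × 0.25 / (π × 0.875²) = 0.083150. Accumulating E over each segment gives final E = 1.9125.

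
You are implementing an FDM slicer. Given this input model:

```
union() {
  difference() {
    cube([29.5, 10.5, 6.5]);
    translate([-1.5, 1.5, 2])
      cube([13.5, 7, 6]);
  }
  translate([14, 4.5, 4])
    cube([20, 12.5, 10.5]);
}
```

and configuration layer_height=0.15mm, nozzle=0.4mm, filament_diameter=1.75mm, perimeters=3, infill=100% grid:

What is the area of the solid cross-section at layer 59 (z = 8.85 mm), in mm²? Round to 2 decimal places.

250.00 mm²

At z = 8.85 mm: the cube does not reach this height (z outside [0, 6.5]); the cube at (-1.5, 1.5) is not intersected at this z (z outside [2, 8]); Taking the first minus the rest: the first operand is absent here, so nothing remains; the cube at (14, 4.5) is present — its section is the full 20×12.5 rectangle (area 250.00 mm²); Combining (union): only the 20×12.5 cube at (14, 4.5) is present, so the union is just that shape — area = 250.00 mm². Overall, the cross-section is a single solid region. Net area = 250.00 mm².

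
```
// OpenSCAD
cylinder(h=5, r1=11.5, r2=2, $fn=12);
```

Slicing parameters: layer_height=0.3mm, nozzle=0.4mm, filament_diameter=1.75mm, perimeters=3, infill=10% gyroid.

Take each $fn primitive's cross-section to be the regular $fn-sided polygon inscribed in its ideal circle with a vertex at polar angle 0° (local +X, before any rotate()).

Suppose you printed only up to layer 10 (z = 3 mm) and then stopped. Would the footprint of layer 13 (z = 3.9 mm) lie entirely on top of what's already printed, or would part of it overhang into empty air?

entirely on top

Compare the two slices. At z = 3: the cone (r1=11.5→r2=2) has section circumradius 5.800 here — a regular 12-gon (area = (12/2)·5.800²·sin(360°/12) = 100.92 mm²). At z = 3.9: the cone: at t=0.780 of its height the radius interpolates to r₁+(r₂−r₁)t = 4.090, giving a regular 12-gon of that circumradius (area = (12/2)·4.090²·sin(360°/12) = 50.18 mm²). Checking containment: the cross-section at z = 3.9 is a subset of the cross-section at z = 3.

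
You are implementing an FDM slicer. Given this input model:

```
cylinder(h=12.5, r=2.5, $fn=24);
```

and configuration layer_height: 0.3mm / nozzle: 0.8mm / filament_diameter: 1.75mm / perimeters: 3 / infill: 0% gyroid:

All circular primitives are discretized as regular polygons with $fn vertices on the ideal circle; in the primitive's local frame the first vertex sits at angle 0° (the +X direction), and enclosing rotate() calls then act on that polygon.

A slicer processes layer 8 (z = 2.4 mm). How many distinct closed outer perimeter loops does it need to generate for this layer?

At z = 2.4 mm: the r=2.5 cylinder gives a regular 24-gon of circumradius 2.5 (constant along its height). The result has 1 disconnected region.

1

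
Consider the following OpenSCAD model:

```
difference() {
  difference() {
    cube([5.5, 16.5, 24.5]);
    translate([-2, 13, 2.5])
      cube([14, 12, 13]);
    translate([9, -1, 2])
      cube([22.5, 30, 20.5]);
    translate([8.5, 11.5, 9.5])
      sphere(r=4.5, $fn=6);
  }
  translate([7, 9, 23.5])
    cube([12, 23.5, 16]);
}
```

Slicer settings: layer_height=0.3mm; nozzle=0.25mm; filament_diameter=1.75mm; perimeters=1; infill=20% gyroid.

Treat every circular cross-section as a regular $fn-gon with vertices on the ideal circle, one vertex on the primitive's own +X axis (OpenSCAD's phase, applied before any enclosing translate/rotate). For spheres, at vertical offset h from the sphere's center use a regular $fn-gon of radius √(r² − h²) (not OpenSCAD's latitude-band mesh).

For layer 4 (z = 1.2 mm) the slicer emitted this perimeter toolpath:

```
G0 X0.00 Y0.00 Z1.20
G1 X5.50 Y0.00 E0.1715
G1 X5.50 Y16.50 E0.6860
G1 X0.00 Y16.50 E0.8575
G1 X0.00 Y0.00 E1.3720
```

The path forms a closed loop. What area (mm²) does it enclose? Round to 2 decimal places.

Apply the shoelace formula to the sequence of (X, Y) vertices; enclosed area = 90.75 mm².

90.75 mm²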